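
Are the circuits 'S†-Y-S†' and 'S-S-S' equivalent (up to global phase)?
No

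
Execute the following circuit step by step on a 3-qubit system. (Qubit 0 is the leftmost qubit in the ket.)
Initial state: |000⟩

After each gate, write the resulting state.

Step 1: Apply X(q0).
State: |100⟩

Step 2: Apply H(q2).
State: 1/√2|100⟩ + 1/√2|101⟩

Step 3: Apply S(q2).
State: 1/√2|100⟩ + (1/√2)i|101⟩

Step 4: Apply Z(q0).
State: -1/√2|100⟩ - (1/√2)i|101⟩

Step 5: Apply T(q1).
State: -1/√2|100⟩ - (1/√2)i|101⟩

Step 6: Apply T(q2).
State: -1/√2|100⟩ + (1/2 - (1/2)i)|101⟩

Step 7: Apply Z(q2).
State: -1/√2|100⟩ + (-1/2 + (1/2)i)|101⟩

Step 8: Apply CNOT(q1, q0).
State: -1/√2|100⟩ + (-1/2 + (1/2)i)|101⟩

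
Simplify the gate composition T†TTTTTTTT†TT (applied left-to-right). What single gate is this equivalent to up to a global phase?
T†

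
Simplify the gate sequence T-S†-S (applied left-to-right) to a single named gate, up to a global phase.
T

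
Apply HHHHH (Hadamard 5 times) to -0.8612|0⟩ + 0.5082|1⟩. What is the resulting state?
-0.2496|0⟩ - 0.9683|1⟩

H² = I, so H^5 = H: a single Hadamard. With (a, b) = (-0.8612, 0.5082), H gives ((a + b)/√2, (a − b)/√2) = (-0.2496, -0.9683).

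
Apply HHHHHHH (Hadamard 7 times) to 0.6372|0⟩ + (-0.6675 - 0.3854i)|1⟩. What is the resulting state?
(-0.02143 - 0.2725i)|0⟩ + (0.9226 + 0.2725i)|1⟩

H² = I, so H^7 = H: a single Hadamard. With (a, b) = (0.6372, (-0.6675 - 0.3854i)), H gives ((a + b)/√2, (a − b)/√2) = ((-0.02143 - 0.2725i), (0.9226 + 0.2725i)).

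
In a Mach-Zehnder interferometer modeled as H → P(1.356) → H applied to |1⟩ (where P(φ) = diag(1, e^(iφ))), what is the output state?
(0.3934 - 0.4885i)|0⟩ + (0.6066 + 0.4885i)|1⟩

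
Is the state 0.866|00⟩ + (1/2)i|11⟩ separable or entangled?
Entangled

Writing the state as a|00⟩ + b|01⟩ + c|10⟩ + d|11⟩, it is a product state iff ad − bc = 0.
Here (a, b, c, d) = (0.866, 0, 0, (1/2)i): ad − bc = (0.866)((1/2)i) − (0)(0) = 0.433i ≠ 0, so the state is entangled.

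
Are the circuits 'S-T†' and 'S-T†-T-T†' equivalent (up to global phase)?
Yes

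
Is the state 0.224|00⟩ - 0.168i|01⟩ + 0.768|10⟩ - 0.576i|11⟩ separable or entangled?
Separable

Writing the state as a|00⟩ + b|01⟩ + c|10⟩ + d|11⟩, it is a product state iff ad − bc = 0.
Here (a, b, c, d) = (0.224, -0.168i, 0.768, -0.576i): ad − bc = (0.224)(-0.576i) − (-0.168i)(0.768) = 0, so the state is separable.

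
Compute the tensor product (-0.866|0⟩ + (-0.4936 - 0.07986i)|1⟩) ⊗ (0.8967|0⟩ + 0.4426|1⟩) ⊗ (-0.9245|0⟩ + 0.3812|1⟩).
0.7179|000⟩ - 0.296|001⟩ + 0.3544|010⟩ - 0.1461|011⟩ + (0.4092 + 0.0662i)|100⟩ + (-0.1687 - 0.0273i)|101⟩ + (0.202 + 0.03268i)|110⟩ + (-0.08328 - 0.01347i)|111⟩

amp(|b₁b₂…⟩) = product of the factor amplitudes for bits b₁, b₂, …; only kets whose every factor amplitude is nonzero survive.
|000⟩: (-0.866)(0.8967)(-0.9245) = 0.7179
|001⟩: (-0.866)(0.8967)(0.3812) = -0.296
|010⟩: (-0.866)(0.4426)(-0.9245) = 0.3544
|011⟩: (-0.866)(0.4426)(0.3812) = -0.1461
|100⟩: (-0.4936 - 0.07986i)(0.8967)(-0.9245) = (0.4092 + 0.0662i)
|101⟩: (-0.4936 - 0.07986i)(0.8967)(0.3812) = (-0.1687 - 0.0273i)
|110⟩: (-0.4936 - 0.07986i)(0.4426)(-0.9245) = (0.202 + 0.03268i)
|111⟩: (-0.4936 - 0.07986i)(0.4426)(0.3812) = (-0.08328 - 0.01347i)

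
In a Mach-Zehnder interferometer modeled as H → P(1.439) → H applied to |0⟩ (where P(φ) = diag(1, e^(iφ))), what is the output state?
(0.5657 + 0.4957i)|0⟩ + (0.4343 - 0.4957i)|1⟩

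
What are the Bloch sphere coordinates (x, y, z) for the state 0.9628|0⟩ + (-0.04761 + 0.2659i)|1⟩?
(-0.09168, 0.512, 0.854)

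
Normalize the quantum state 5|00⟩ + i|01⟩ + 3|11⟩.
0.8452|00⟩ + 0.169i|01⟩ + 0.5071|11⟩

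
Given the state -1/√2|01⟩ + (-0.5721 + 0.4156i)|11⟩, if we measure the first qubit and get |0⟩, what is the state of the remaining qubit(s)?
-|1⟩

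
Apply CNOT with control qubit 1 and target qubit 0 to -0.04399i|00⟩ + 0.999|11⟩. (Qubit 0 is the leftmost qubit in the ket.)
-0.04399i|00⟩ + 0.999|01⟩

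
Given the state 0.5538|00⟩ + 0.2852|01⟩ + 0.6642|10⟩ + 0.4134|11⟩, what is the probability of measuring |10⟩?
0.4412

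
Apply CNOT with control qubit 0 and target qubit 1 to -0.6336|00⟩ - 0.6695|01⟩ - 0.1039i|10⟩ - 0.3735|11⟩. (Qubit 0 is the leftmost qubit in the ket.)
-0.6336|00⟩ - 0.6695|01⟩ - 0.3735|10⟩ - 0.1039i|11⟩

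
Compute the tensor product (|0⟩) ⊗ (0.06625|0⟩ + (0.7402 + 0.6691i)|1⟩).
0.06625|00⟩ + (0.7402 + 0.6691i)|01⟩

amp(|b₁b₂…⟩) = product of the factor amplitudes for bits b₁, b₂, …; only kets whose every factor amplitude is nonzero survive.
|00⟩: (1)(0.06625) = 0.06625
|01⟩: (1)(0.7402 + 0.6691i) = (0.7402 + 0.6691i)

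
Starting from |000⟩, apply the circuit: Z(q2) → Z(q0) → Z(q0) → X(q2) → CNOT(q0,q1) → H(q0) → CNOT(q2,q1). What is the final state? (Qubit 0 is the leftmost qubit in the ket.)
1/√2|011⟩ + 1/√2|111⟩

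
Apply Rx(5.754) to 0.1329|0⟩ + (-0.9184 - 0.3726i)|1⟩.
(-0.2257 + 0.2402i)|0⟩ + (0.8864 + 0.3249i)|1⟩

Rx(5.754) = [[cos(θ/2), −i·sin(θ/2)], [−i·sin(θ/2), cos(θ/2)]]; θ = 5.754, cos(θ/2) ≈ -0.965199, sin(θ/2) ≈ 0.261516.
With a = amp(|0⟩) = 0.1329 and b = amp(|1⟩) = (-0.9184 - 0.3726i):
new amp(|0⟩) = (-0.965199)·a + (-0.261516i)·b = (-0.2257 + 0.2402i)
new amp(|1⟩) = (-0.261516i)·a + (-0.965199)·b = (0.8864 + 0.3249i)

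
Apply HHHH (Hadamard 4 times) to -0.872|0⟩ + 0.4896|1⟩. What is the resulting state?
-0.872|0⟩ + 0.4896|1⟩

H² = I, so an even number of Hadamards cancels: H^4 = I and the state is unchanged.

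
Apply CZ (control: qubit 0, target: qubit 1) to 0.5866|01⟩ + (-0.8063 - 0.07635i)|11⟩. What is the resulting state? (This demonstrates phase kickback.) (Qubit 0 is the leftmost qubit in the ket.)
0.5866|01⟩ + (0.8063 + 0.07635i)|11⟩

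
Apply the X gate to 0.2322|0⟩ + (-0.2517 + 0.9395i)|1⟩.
(-0.2517 + 0.9395i)|0⟩ + 0.2322|1⟩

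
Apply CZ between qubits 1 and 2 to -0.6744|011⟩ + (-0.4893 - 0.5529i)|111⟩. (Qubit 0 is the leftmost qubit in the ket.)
0.6744|011⟩ + (0.4893 + 0.5529i)|111⟩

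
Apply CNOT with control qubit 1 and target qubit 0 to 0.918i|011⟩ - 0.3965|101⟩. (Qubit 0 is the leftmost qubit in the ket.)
-0.3965|101⟩ + 0.918i|111⟩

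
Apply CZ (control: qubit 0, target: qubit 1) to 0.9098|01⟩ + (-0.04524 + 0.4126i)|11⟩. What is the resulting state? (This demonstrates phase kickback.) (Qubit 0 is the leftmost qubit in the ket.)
0.9098|01⟩ + (0.04524 - 0.4126i)|11⟩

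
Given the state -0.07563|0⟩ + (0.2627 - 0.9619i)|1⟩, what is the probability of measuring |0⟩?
0.00572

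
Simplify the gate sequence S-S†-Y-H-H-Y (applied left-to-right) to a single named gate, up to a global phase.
I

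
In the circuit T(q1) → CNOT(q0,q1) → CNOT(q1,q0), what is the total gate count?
3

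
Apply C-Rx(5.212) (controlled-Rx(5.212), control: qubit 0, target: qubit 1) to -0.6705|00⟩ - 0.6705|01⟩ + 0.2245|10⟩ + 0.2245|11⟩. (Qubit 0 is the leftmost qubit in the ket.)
-0.6705|00⟩ - 0.6705|01⟩ + (-0.1931 - 0.1146i)|10⟩ + (-0.1931 - 0.1146i)|11⟩

C-Rx(5.212) leaves the control-|0⟩ kets |00⟩, |01⟩ unchanged and applies Rx(5.212) to qubit 1 on the control-|1⟩ pair (|10⟩, |11⟩).
Rx(5.212) = [[cos(θ/2), −i·sin(θ/2)], [−i·sin(θ/2), cos(θ/2)]]; θ = 5.212, cos(θ/2) ≈ -0.859966, sin(θ/2) ≈ 0.510351.
With a = amp(|10⟩) = 0.2245 and b = amp(|11⟩) = 0.2245:
new amp(|10⟩) = (-0.859966)·a + (-0.510351i)·b = (-0.1931 - 0.1146i)
new amp(|11⟩) = (-0.510351i)·a + (-0.859966)·b = (-0.1931 - 0.1146i)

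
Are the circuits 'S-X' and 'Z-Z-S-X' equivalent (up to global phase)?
Yes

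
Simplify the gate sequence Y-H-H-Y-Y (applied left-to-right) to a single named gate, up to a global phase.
Y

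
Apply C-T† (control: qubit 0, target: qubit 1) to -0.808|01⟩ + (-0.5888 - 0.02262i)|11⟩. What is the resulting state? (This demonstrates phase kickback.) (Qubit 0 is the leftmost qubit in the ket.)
-0.808|01⟩ + (-0.4323 + 0.4003i)|11⟩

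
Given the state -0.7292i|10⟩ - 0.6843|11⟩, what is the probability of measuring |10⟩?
0.5317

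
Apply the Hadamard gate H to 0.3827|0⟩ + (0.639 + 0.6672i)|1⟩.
(0.7225 + 0.4718i)|0⟩ + (-0.1812 - 0.4718i)|1⟩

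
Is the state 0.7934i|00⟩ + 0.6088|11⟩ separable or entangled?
Entangled

Writing the state as a|00⟩ + b|01⟩ + c|10⟩ + d|11⟩, it is a product state iff ad − bc = 0.
Here (a, b, c, d) = (0.7934i, 0, 0, 0.6088): ad − bc = (0.7934i)(0.6088) − (0)(0) = 0.483i ≠ 0, so the state is entangled.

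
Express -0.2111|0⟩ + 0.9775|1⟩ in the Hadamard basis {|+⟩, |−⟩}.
0.5419|+⟩ - 0.8405|−⟩

With |ψ⟩ = α|0⟩ + β|1⟩, the Hadamard-basis coefficients are ⟨+|ψ⟩ = (α + β)/√2 and ⟨−|ψ⟩ = (α − β)/√2.
Here α = -0.2111, β = 0.9775: (α + β)/√2 = 0.5419, (α − β)/√2 = -0.8405.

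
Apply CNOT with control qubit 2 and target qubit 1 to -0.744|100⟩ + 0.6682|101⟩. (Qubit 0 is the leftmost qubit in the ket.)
-0.744|100⟩ + 0.6682|111⟩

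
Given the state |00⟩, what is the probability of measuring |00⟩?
1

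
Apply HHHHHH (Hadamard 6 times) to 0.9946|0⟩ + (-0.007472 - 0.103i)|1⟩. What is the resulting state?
0.9946|0⟩ + (-0.007472 - 0.103i)|1⟩

H² = I, so an even number of Hadamards cancels: H^6 = I and the state is unchanged.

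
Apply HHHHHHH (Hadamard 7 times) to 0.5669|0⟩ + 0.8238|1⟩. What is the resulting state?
0.9834|0⟩ - 0.1817|1⟩

H² = I, so H^7 = H: a single Hadamard. With (a, b) = (0.5669, 0.8238), H gives ((a + b)/√2, (a − b)/√2) = (0.9834, -0.1817).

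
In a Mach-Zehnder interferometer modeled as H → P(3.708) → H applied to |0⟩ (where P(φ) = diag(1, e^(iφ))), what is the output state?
(0.07808 - 0.2683i)|0⟩ + (0.9219 + 0.2683i)|1⟩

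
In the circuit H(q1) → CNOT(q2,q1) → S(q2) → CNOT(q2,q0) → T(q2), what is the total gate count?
5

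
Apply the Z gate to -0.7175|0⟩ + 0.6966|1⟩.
-0.7175|0⟩ - 0.6966|1⟩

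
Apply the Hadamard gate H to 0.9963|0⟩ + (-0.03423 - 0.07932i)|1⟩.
(0.6803 - 0.05609i)|0⟩ + (0.7287 + 0.05609i)|1⟩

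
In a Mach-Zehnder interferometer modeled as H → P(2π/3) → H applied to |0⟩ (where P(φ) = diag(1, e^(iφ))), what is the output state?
(0.25 + 0.433i)|0⟩ + (0.75 - 0.433i)|1⟩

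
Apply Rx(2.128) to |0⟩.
0.4854|0⟩ - 0.8743i|1⟩

Rx(2.128) = [[cos(θ/2), −i·sin(θ/2)], [−i·sin(θ/2), cos(θ/2)]]; θ = 2.128, cos(θ/2) ≈ 0.485379, sin(θ/2) ≈ 0.874304.
With a = amp(|0⟩) = 1 and b = amp(|1⟩) = 0:
new amp(|0⟩) = (0.485379)·a + (-0.874304i)·b = 0.4854
new amp(|1⟩) = (-0.874304i)·a + (0.485379)·b = -0.8743i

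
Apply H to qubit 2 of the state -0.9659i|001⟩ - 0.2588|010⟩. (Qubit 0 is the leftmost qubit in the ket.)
-0.683i|000⟩ + 0.683i|001⟩ - 0.183|010⟩ - 0.183|011⟩

H on qubit 2 mixes each pair of kets that differ only in qubit 2: amplitudes (a, b) of (|…0…⟩, |…1…⟩) become ((a + b)/√2, (a − b)/√2). Kets absent from the input have amplitude 0.
(|000⟩, |001⟩): (a, b) = (0, -0.9659i) → (-0.683i, 0.683i)
(|010⟩, |011⟩): (a, b) = (-0.2588, 0) → (-0.183, -0.183)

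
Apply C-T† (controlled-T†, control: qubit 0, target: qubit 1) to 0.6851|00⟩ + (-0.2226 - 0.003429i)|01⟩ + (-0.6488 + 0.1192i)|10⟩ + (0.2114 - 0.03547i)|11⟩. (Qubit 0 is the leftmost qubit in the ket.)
0.6851|00⟩ + (-0.2226 - 0.003429i)|01⟩ + (-0.6488 + 0.1192i)|10⟩ + (0.1244 - 0.1746i)|11⟩

C-T† leaves the control-|0⟩ kets |00⟩, |01⟩ unchanged and applies T† to qubit 1 on the control-|1⟩ pair (|10⟩, |11⟩).
T† = [[1, 0], [0, (1/√2 - (1/√2)i)]].
With a = amp(|10⟩) = (-0.6488 + 0.1192i) and b = amp(|11⟩) = (0.2114 - 0.03547i):
new amp(|10⟩) = (1)·a = (-0.6488 + 0.1192i)
new amp(|11⟩) = (1/√2 - (1/√2)i)·b = (0.1244 - 0.1746i)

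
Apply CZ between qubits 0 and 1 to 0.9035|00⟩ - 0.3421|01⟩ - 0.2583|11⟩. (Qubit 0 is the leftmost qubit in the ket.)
0.9035|00⟩ - 0.3421|01⟩ + 0.2583|11⟩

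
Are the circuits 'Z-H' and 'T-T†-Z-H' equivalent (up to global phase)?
Yes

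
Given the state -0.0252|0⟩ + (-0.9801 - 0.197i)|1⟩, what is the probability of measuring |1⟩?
0.9994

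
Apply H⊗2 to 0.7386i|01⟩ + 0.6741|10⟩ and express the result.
(0.3371 + 0.3693i)|00⟩ + (0.3371 - 0.3693i)|01⟩ + (-0.3371 + 0.3693i)|10⟩ + (-0.3371 - 0.3693i)|11⟩

H⊗2 gives amp(|y⟩) = (1/2) Σ_x (−1)^(x·y) amp(|x⟩), where x·y is the number of positions in which both x and y have a 1.
|00⟩: (0.7386i + 0.6741)/2 = (0.3371 + 0.3693i)
|01⟩: (-0.7386i + 0.6741)/2 = (0.3371 - 0.3693i)
|10⟩: (0.7386i - 0.6741)/2 = (-0.3371 + 0.3693i)
|11⟩: (-0.7386i - 0.6741)/2 = (-0.3371 - 0.3693i)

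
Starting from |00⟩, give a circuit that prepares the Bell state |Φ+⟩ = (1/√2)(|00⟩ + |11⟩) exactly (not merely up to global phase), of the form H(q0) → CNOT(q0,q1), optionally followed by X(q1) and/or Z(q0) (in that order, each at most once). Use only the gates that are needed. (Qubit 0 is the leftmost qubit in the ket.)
H(q0) → CNOT(q0,q1)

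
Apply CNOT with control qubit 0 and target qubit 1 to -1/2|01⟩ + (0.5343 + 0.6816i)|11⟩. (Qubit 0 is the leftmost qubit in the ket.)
-1/2|01⟩ + (0.5343 + 0.6816i)|10⟩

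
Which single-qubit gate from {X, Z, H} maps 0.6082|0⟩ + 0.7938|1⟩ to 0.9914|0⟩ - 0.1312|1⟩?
H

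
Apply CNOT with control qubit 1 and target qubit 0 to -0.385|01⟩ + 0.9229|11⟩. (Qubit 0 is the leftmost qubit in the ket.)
0.9229|01⟩ - 0.385|11⟩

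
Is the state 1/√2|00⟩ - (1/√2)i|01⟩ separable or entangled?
Separable

Writing the state as a|00⟩ + b|01⟩ + c|10⟩ + d|11⟩, it is a product state iff ad − bc = 0.
Here (a, b, c, d) = (1/√2, -(1/√2)i, 0, 0): ad − bc = (1/√2)(0) − (-(1/√2)i)(0) = 0, so the state is separable.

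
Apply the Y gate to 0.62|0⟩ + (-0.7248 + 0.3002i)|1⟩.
(0.3002 + 0.7248i)|0⟩ + 0.62i|1⟩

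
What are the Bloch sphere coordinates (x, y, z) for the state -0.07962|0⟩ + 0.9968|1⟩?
(-0.1587, 0, -0.9873)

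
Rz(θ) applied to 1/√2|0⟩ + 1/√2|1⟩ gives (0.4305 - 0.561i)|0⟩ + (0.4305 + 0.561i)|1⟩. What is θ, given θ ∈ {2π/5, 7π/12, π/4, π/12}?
7π/12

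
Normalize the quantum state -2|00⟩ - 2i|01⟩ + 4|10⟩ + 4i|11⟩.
-0.3162|00⟩ - 0.3162i|01⟩ + 0.6325|10⟩ + 0.6325i|11⟩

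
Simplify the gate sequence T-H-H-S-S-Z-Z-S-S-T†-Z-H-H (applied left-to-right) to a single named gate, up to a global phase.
Z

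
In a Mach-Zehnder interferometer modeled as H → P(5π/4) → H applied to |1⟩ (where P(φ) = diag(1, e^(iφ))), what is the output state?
(0.8536 + (1/√8)i)|0⟩ + (0.1464 - (1/√8)i)|1⟩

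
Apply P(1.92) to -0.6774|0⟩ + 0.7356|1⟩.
-0.6774|0⟩ + (-0.2517 + 0.6912i)|1⟩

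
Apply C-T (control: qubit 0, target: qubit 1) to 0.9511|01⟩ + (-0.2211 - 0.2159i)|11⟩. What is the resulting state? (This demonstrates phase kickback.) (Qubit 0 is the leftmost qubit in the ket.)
0.9511|01⟩ + (-0.003677 - 0.309i)|11⟩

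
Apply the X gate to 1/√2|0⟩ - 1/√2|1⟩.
-1/√2|0⟩ + 1/√2|1⟩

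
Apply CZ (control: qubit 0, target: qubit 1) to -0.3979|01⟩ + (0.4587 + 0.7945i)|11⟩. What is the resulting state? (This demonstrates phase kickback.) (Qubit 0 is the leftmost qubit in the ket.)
-0.3979|01⟩ + (-0.4587 - 0.7945i)|11⟩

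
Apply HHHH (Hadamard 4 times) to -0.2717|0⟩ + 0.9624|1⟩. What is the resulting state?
-0.2717|0⟩ + 0.9624|1⟩

H² = I, so an even number of Hadamards cancels: H^4 = I and the state is unchanged.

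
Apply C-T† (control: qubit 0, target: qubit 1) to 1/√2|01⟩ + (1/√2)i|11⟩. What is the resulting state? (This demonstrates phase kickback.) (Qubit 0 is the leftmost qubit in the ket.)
1/√2|01⟩ + (1/2 + (1/2)i)|11⟩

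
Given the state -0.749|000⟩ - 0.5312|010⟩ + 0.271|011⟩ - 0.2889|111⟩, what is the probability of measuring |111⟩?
0.08346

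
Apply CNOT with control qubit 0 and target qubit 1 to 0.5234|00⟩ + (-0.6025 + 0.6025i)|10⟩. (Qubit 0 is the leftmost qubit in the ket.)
0.5234|00⟩ + (-0.6025 + 0.6025i)|11⟩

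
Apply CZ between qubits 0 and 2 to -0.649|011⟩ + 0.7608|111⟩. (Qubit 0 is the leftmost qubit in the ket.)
-0.649|011⟩ - 0.7608|111⟩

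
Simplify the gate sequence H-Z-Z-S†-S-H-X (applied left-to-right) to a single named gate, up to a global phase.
X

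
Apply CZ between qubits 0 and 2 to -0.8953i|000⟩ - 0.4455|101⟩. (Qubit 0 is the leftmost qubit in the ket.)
-0.8953i|000⟩ + 0.4455|101⟩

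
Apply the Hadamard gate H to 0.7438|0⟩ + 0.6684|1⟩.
0.9986|0⟩ + 0.05332|1⟩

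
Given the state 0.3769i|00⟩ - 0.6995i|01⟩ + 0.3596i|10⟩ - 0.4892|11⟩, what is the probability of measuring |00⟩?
0.1421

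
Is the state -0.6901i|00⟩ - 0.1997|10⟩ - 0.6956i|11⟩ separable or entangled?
Entangled

Writing the state as a|00⟩ + b|01⟩ + c|10⟩ + d|11⟩, it is a product state iff ad − bc = 0.
Here (a, b, c, d) = (-0.6901i, 0, -0.1997, -0.6956i): ad − bc = (-0.6901i)(-0.6956i) − (0)(-0.1997) = -0.48 ≠ 0, so the state is entangled.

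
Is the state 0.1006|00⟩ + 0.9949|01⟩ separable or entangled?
Separable

Writing the state as a|00⟩ + b|01⟩ + c|10⟩ + d|11⟩, it is a product state iff ad − bc = 0.
Here (a, b, c, d) = (0.1006, 0.9949, 0, 0): ad − bc = (0.1006)(0) − (0.9949)(0) = 0, so the state is separable.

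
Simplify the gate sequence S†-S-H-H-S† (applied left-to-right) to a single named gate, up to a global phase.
S†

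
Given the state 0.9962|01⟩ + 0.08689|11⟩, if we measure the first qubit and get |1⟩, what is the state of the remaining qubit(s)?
|1⟩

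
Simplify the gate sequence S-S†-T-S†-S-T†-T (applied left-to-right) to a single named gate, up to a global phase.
T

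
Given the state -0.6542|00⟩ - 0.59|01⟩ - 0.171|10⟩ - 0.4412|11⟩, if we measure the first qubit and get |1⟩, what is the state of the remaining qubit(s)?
-0.3614|0⟩ - 0.9324|1⟩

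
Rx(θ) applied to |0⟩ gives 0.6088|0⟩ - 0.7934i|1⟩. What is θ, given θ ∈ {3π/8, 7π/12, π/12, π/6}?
7π/12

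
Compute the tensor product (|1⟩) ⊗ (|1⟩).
|11⟩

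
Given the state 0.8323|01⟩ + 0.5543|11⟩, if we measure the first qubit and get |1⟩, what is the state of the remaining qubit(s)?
|1⟩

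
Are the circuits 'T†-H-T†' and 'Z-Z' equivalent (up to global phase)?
No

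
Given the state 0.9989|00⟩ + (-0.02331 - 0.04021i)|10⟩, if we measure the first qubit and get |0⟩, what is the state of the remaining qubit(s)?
|0⟩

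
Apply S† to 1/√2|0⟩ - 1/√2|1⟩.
1/√2|0⟩ + (1/√2)i|1⟩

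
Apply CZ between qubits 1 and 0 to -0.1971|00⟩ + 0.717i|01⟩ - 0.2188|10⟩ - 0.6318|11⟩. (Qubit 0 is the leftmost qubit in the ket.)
-0.1971|00⟩ + 0.717i|01⟩ - 0.2188|10⟩ + 0.6318|11⟩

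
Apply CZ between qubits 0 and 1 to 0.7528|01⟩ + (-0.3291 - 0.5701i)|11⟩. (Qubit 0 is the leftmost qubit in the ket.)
0.7528|01⟩ + (0.3291 + 0.5701i)|11⟩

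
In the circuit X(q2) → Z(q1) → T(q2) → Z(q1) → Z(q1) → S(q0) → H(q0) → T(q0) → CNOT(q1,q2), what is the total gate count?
9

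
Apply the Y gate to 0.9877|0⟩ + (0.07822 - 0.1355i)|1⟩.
(-0.1355 - 0.07822i)|0⟩ + 0.9877i|1⟩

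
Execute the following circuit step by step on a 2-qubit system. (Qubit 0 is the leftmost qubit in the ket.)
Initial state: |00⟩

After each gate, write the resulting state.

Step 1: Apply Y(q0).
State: i|10⟩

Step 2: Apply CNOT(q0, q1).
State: i|11⟩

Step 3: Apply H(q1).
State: (1/√2)i|10⟩ - (1/√2)i|11⟩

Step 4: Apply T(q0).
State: (-1/2 + (1/2)i)|10⟩ + (1/2 - (1/2)i)|11⟩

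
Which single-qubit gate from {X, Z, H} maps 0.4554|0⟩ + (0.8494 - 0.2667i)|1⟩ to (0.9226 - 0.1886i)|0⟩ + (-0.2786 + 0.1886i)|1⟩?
H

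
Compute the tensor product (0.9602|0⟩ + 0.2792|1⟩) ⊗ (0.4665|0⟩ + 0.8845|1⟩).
0.4479|00⟩ + 0.8493|01⟩ + 0.1302|10⟩ + 0.247|11⟩

amp(|b₁b₂…⟩) = product of the factor amplitudes for bits b₁, b₂, …; only kets whose every factor amplitude is nonzero survive.
|00⟩: (0.9602)(0.4665) = 0.4479
|01⟩: (0.9602)(0.8845) = 0.8493
|10⟩: (0.2792)(0.4665) = 0.1302
|11⟩: (0.2792)(0.8845) = 0.247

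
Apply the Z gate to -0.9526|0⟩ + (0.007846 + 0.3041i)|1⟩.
-0.9526|0⟩ + (-0.007846 - 0.3041i)|1⟩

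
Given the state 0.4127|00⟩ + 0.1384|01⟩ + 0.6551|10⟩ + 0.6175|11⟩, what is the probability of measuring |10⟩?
0.4292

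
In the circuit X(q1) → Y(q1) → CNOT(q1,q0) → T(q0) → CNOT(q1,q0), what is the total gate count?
5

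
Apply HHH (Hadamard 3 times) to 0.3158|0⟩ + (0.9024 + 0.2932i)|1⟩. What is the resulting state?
(0.8614 + 0.2073i)|0⟩ + (-0.4148 - 0.2073i)|1⟩

H² = I, so H^3 = H: a single Hadamard. With (a, b) = (0.3158, (0.9024 + 0.2932i)), H gives ((a + b)/√2, (a − b)/√2) = ((0.8614 + 0.2073i), (-0.4148 - 0.2073i)).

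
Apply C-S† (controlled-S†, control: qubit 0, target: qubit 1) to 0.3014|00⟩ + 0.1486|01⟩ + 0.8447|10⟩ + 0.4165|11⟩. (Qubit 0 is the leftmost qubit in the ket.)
0.3014|00⟩ + 0.1486|01⟩ + 0.8447|10⟩ - 0.4165i|11⟩

C-S† leaves the control-|0⟩ kets |00⟩, |01⟩ unchanged and applies S† to qubit 1 on the control-|1⟩ pair (|10⟩, |11⟩).
S† = [[1, 0], [0, -i]].
With a = amp(|10⟩) = 0.8447 and b = amp(|11⟩) = 0.4165:
new amp(|10⟩) = (1)·a = 0.8447
new amp(|11⟩) = (-i)·b = -0.4165i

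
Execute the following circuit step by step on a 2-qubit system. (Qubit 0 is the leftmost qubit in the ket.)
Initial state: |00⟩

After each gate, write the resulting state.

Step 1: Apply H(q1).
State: 1/√2|00⟩ + 1/√2|01⟩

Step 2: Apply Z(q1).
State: 1/√2|00⟩ - 1/√2|01⟩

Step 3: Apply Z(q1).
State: 1/√2|00⟩ + 1/√2|01⟩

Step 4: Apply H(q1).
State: |00⟩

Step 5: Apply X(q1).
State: |01⟩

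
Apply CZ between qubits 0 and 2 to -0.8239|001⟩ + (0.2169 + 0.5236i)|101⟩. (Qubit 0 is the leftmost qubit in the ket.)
-0.8239|001⟩ + (-0.2169 - 0.5236i)|101⟩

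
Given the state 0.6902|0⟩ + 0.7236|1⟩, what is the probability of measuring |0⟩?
0.4764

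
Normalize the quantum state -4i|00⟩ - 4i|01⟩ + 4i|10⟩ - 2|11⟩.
-0.5547i|00⟩ - 0.5547i|01⟩ + 0.5547i|10⟩ - 0.2774|11⟩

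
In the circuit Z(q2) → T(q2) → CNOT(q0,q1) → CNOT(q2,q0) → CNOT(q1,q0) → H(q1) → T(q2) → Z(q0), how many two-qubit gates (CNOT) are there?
3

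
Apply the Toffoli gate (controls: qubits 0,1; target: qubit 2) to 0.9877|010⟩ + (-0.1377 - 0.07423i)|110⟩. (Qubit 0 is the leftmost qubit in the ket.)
0.9877|010⟩ + (-0.1377 - 0.07423i)|111⟩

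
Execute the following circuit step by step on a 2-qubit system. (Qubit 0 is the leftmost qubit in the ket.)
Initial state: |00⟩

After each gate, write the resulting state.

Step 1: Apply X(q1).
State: |01⟩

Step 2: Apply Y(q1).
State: -i|00⟩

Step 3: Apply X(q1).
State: -i|01⟩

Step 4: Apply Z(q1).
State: i|01⟩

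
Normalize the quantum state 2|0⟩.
|0⟩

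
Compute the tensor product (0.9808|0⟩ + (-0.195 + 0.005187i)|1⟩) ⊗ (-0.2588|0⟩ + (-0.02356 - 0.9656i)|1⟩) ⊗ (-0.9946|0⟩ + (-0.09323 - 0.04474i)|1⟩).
0.2525|000⟩ + (0.02366 + 0.01136i)|001⟩ + (0.02298 + 0.9419i)|010⟩ + (-0.04022 + 0.08933i)|011⟩ + (-0.05019 + 0.001335i)|100⟩ + (-0.004765 - 0.002133i)|101⟩ + (-0.009551 - 0.1872i)|110⟩ + (0.007523 - 0.01797i)|111⟩

amp(|b₁b₂…⟩) = product of the factor amplitudes for bits b₁, b₂, …; only kets whose every factor amplitude is nonzero survive.
|000⟩: (0.9808)(-0.2588)(-0.9946) = 0.2525
|001⟩: (0.9808)(-0.2588)(-0.09323 - 0.04474i) = (0.02366 + 0.01136i)
|010⟩: (0.9808)(-0.02356 - 0.9656i)(-0.9946) = (0.02298 + 0.9419i)
|011⟩: (0.9808)(-0.02356 - 0.9656i)(-0.09323 - 0.04474i) = (-0.04022 + 0.08933i)
|100⟩: (-0.195 + 0.005187i)(-0.2588)(-0.9946) = (-0.05019 + 0.001335i)
|101⟩: (-0.195 + 0.005187i)(-0.2588)(-0.09323 - 0.04474i) = (-0.004765 - 0.002133i)
|110⟩: (-0.195 + 0.005187i)(-0.02356 - 0.9656i)(-0.9946) = (-0.009551 - 0.1872i)
|111⟩: (-0.195 + 0.005187i)(-0.02356 - 0.9656i)(-0.09323 - 0.04474i) = (0.007523 - 0.01797i)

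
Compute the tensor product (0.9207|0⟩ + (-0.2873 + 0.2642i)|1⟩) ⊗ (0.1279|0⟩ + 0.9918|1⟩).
0.1178|00⟩ + 0.9132|01⟩ + (-0.03675 + 0.03379i)|10⟩ + (-0.2849 + 0.262i)|11⟩

amp(|b₁b₂…⟩) = product of the factor amplitudes for bits b₁, b₂, …; only kets whose every factor amplitude is nonzero survive.
|00⟩: (0.9207)(0.1279) = 0.1178
|01⟩: (0.9207)(0.9918) = 0.9132
|10⟩: (-0.2873 + 0.2642i)(0.1279) = (-0.03675 + 0.03379i)
|11⟩: (-0.2873 + 0.2642i)(0.9918) = (-0.2849 + 0.262i)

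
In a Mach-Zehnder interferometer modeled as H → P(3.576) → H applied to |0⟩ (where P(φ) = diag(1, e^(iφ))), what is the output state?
(0.04644 - 0.2104i)|0⟩ + (0.9536 + 0.2104i)|1⟩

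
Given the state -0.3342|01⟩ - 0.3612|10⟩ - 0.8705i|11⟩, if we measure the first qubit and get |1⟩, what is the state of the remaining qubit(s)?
-0.3833|0⟩ - 0.9236i|1⟩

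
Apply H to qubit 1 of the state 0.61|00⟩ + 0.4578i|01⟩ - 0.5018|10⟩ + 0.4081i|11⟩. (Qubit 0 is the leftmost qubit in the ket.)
(0.4313 + 0.3237i)|00⟩ + (0.4313 - 0.3237i)|01⟩ + (-0.3548 + 0.2886i)|10⟩ + (-0.3548 - 0.2886i)|11⟩

H on qubit 1 mixes each pair of kets that differ only in qubit 1: amplitudes (a, b) of (|…0…⟩, |…1…⟩) become ((a + b)/√2, (a − b)/√2). Kets absent from the input have amplitude 0.
(|00⟩, |01⟩): (a, b) = (0.61, 0.4578i) → ((0.4313 + 0.3237i), (0.4313 - 0.3237i))
(|10⟩, |11⟩): (a, b) = (-0.5018, 0.4081i) → ((-0.3548 + 0.2886i), (-0.3548 - 0.2886i))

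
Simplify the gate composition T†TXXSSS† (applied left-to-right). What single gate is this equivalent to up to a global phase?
S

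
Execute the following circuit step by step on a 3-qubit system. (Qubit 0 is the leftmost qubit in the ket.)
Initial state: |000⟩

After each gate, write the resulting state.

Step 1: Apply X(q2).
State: |001⟩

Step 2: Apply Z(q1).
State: |001⟩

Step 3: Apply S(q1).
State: |001⟩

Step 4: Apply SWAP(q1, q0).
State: |001⟩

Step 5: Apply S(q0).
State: |001⟩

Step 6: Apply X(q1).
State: |011⟩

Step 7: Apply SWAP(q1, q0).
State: |101⟩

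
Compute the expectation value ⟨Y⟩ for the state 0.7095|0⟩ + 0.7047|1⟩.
0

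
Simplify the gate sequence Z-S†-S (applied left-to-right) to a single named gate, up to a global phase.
Z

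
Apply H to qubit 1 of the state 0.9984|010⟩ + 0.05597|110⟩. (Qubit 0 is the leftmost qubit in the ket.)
0.706|000⟩ - 0.706|010⟩ + 0.03958|100⟩ - 0.03958|110⟩

H on qubit 1 mixes each pair of kets that differ only in qubit 1: amplitudes (a, b) of (|…0…⟩, |…1…⟩) become ((a + b)/√2, (a − b)/√2). Kets absent from the input have amplitude 0.
(|000⟩, |010⟩): (a, b) = (0, 0.9984) → (0.706, -0.706)
(|100⟩, |110⟩): (a, b) = (0, 0.05597) → (0.03958, -0.03958)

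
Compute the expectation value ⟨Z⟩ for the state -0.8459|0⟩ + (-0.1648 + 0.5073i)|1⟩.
0.431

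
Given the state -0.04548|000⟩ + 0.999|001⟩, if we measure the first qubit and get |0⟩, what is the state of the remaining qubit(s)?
-0.04548|00⟩ + 0.999|01⟩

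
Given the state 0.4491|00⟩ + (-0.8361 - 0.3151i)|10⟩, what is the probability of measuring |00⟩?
0.2017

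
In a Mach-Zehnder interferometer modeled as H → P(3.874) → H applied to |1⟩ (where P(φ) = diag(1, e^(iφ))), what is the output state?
(0.8718 + 0.3343i)|0⟩ + (0.1282 - 0.3343i)|1⟩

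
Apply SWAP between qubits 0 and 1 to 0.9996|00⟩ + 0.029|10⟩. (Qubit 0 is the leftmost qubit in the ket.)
0.9996|00⟩ + 0.029|01⟩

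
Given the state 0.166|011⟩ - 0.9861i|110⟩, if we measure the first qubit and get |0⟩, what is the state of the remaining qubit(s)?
|11⟩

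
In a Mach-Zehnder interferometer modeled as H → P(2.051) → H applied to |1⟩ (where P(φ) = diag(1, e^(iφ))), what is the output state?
(0.731 - 0.4435i)|0⟩ + (0.269 + 0.4435i)|1⟩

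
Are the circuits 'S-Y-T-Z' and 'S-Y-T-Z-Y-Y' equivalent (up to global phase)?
Yes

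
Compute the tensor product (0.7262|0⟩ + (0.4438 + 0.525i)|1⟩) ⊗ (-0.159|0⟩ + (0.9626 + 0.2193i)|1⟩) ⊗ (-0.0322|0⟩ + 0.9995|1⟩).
0.003718|000⟩ - 0.1154|001⟩ + (-0.02251 - 0.005128i)|010⟩ + (0.6987 + 0.1592i)|011⟩ + (0.002272 + 0.002688i)|100⟩ + (-0.07053 - 0.08343i)|101⟩ + (-0.01005 - 0.01941i)|110⟩ + (0.3119 + 0.6024i)|111⟩

amp(|b₁b₂…⟩) = product of the factor amplitudes for bits b₁, b₂, …; only kets whose every factor amplitude is nonzero survive.
|000⟩: (0.7262)(-0.159)(-0.0322) = 0.003718
|001⟩: (0.7262)(-0.159)(0.9995) = -0.1154
|010⟩: (0.7262)(0.9626 + 0.2193i)(-0.0322) = (-0.02251 - 0.005128i)
|011⟩: (0.7262)(0.9626 + 0.2193i)(0.9995) = (0.6987 + 0.1592i)
|100⟩: (0.4438 + 0.525i)(-0.159)(-0.0322) = (0.002272 + 0.002688i)
|101⟩: (0.4438 + 0.525i)(-0.159)(0.9995) = (-0.07053 - 0.08343i)
|110⟩: (0.4438 + 0.525i)(0.9626 + 0.2193i)(-0.0322) = (-0.01005 - 0.01941i)
|111⟩: (0.4438 + 0.525i)(0.9626 + 0.2193i)(0.9995) = (0.3119 + 0.6024i)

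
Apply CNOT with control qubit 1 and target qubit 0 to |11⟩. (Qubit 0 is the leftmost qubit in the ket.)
|01⟩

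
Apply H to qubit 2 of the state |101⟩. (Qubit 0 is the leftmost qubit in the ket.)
1/√2|100⟩ - 1/√2|101⟩

H on qubit 2 mixes each pair of kets that differ only in qubit 2: amplitudes (a, b) of (|…0…⟩, |…1…⟩) become ((a + b)/√2, (a − b)/√2). Kets absent from the input have amplitude 0.
(|100⟩, |101⟩): (a, b) = (0, 1) → (1/√2, -1/√2)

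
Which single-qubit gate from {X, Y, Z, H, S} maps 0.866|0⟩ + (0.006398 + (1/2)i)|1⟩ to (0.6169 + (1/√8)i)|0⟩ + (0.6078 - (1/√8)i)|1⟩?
H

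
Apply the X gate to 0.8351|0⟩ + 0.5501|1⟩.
0.5501|0⟩ + 0.8351|1⟩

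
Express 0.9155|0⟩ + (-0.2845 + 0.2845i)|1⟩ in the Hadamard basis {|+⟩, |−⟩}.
(0.4462 + 0.2012i)|+⟩ + (0.8485 - 0.2012i)|−⟩

With |ψ⟩ = α|0⟩ + β|1⟩, the Hadamard-basis coefficients are ⟨+|ψ⟩ = (α + β)/√2 and ⟨−|ψ⟩ = (α − β)/√2.
Here α = 0.9155, β = (-0.2845 + 0.2845i): (α + β)/√2 = (0.4462 + 0.2012i), (α − β)/√2 = (0.8485 - 0.2012i).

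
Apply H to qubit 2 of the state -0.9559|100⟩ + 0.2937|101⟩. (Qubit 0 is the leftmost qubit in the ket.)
-0.4682|100⟩ - 0.8836|101⟩

H on qubit 2 mixes each pair of kets that differ only in qubit 2: amplitudes (a, b) of (|…0…⟩, |…1…⟩) become ((a + b)/√2, (a − b)/√2). Kets absent from the input have amplitude 0.
(|100⟩, |101⟩): (a, b) = (-0.9559, 0.2937) → (-0.4682, -0.8836)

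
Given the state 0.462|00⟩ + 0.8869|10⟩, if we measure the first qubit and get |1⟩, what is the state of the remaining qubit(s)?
|0⟩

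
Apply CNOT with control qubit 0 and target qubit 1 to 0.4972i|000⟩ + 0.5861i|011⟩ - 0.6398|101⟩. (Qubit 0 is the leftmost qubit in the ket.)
0.4972i|000⟩ + 0.5861i|011⟩ - 0.6398|111⟩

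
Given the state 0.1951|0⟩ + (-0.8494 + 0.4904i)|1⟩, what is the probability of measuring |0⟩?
0.03806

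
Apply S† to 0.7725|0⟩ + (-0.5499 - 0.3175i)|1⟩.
0.7725|0⟩ + (-0.3175 + 0.5499i)|1⟩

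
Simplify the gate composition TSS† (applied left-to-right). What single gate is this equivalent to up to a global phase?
T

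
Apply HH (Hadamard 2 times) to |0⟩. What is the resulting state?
|0⟩

H² = I, so an even number of Hadamards cancels: H^2 = I and the state is unchanged.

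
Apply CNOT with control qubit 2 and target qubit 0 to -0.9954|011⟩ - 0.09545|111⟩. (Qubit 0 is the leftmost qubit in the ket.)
-0.09545|011⟩ - 0.9954|111⟩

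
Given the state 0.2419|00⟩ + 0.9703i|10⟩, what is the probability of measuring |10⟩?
0.9415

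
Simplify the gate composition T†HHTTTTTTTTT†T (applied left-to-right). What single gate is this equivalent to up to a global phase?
T†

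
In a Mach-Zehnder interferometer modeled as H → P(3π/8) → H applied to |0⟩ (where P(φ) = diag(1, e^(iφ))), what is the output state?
(0.6913 + 0.4619i)|0⟩ + (0.3087 - 0.4619i)|1⟩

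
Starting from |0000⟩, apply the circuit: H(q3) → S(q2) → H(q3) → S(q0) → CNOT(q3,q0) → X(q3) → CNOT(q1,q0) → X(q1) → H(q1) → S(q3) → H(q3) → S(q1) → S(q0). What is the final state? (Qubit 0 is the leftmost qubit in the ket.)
(1/2)i|0000⟩ - (1/2)i|0001⟩ + 1/2|0100⟩ - 1/2|0101⟩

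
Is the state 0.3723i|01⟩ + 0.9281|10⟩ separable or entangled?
Entangled

Writing the state as a|00⟩ + b|01⟩ + c|10⟩ + d|11⟩, it is a product state iff ad − bc = 0.
Here (a, b, c, d) = (0, 0.3723i, 0.9281, 0): ad − bc = (0)(0) − (0.3723i)(0.9281) = -0.3455i ≠ 0, so the state is entangled.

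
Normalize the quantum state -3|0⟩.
-|0⟩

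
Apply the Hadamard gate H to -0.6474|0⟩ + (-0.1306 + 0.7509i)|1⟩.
(-0.5501 + 0.531i)|0⟩ + (-0.3654 - 0.531i)|1⟩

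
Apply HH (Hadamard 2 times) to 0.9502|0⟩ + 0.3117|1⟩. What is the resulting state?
0.9502|0⟩ + 0.3117|1⟩

H² = I, so an even number of Hadamards cancels: H^2 = I and the state is unchanged.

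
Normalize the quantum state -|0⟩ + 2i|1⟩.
-1/√5|0⟩ + 0.8944i|1⟩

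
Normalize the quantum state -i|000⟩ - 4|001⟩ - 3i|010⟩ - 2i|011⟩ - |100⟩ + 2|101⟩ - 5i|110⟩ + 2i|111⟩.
-0.125i|000⟩ - 1/2|001⟩ - 0.375i|010⟩ - 0.25i|011⟩ - 0.125|100⟩ + 0.25|101⟩ - 0.625i|110⟩ + 0.25i|111⟩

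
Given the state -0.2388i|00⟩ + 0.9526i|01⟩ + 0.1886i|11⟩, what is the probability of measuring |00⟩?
0.05703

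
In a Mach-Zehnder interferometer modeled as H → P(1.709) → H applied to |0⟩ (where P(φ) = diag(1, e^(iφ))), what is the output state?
(0.4311 + 0.4952i)|0⟩ + (0.5689 - 0.4952i)|1⟩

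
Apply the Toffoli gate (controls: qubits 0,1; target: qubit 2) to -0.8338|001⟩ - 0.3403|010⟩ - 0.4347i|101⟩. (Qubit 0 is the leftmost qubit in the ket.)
-0.8338|001⟩ - 0.3403|010⟩ - 0.4347i|101⟩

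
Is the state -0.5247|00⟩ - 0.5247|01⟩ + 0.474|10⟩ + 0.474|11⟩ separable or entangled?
Separable

Writing the state as a|00⟩ + b|01⟩ + c|10⟩ + d|11⟩, it is a product state iff ad − bc = 0.
Here (a, b, c, d) = (-0.5247, -0.5247, 0.474, 0.474): ad − bc = (-0.5247)(0.474) − (-0.5247)(0.474) = 0, so the state is separable.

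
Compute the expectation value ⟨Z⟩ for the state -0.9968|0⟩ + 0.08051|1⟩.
0.9871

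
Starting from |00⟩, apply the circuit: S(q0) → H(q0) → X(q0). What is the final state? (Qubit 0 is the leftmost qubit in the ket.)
1/√2|00⟩ + 1/√2|10⟩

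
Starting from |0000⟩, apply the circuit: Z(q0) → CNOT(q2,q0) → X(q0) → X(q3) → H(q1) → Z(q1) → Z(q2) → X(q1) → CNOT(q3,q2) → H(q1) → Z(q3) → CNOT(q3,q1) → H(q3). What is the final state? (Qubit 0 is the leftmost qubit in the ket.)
1/√2|1010⟩ - 1/√2|1011⟩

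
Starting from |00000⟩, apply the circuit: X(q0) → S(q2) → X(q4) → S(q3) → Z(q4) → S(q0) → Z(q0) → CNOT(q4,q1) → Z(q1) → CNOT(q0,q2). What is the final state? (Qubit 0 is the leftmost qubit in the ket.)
-i|11101⟩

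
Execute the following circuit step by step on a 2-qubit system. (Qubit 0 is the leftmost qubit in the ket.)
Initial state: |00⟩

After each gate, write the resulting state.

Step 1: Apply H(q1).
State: 1/√2|00⟩ + 1/√2|01⟩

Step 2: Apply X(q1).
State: 1/√2|00⟩ + 1/√2|01⟩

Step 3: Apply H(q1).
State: |00⟩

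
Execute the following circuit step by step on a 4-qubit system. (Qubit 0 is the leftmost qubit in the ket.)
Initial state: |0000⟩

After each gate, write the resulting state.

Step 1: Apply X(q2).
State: |0010⟩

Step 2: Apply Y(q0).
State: i|1010⟩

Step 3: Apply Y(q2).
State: |1000⟩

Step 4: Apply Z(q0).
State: -|1000⟩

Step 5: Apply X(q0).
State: -|0000⟩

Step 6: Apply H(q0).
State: -1/√2|0000⟩ - 1/√2|1000⟩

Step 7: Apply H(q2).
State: -1/2|0000⟩ - 1/2|0010⟩ - 1/2|1000⟩ - 1/2|1010⟩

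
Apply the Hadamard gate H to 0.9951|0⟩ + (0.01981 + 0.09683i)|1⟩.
(0.7176 + 0.06847i)|0⟩ + (0.6896 - 0.06847i)|1⟩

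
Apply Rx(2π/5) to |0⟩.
0.809|0⟩ - 0.5878i|1⟩

Rx(2π/5) = [[cos(θ/2), −i·sin(θ/2)], [−i·sin(θ/2), cos(θ/2)]]; θ = 2π/5, cos(θ/2) ≈ 0.809017, sin(θ/2) ≈ 0.587785.
With a = amp(|0⟩) = 1 and b = amp(|1⟩) = 0:
new amp(|0⟩) = (0.809017)·a + (-0.587785i)·b = 0.809
new amp(|1⟩) = (-0.587785i)·a + (0.809017)·b = -0.5878i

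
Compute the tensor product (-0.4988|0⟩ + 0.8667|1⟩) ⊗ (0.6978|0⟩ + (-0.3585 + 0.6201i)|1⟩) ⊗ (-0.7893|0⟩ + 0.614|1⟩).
0.2747|000⟩ - 0.2137|001⟩ + (-0.1411 + 0.2441i)|010⟩ + (0.1098 - 0.1899i)|011⟩ - 0.4774|100⟩ + 0.3713|101⟩ + (0.2452 - 0.4242i)|110⟩ + (-0.1908 + 0.33i)|111⟩

amp(|b₁b₂…⟩) = product of the factor amplitudes for bits b₁, b₂, …; only kets whose every factor amplitude is nonzero survive.
|000⟩: (-0.4988)(0.6978)(-0.7893) = 0.2747
|001⟩: (-0.4988)(0.6978)(0.614) = -0.2137
|010⟩: (-0.4988)(-0.3585 + 0.6201i)(-0.7893) = (-0.1411 + 0.2441i)
|011⟩: (-0.4988)(-0.3585 + 0.6201i)(0.614) = (0.1098 - 0.1899i)
|100⟩: (0.8667)(0.6978)(-0.7893) = -0.4774
|101⟩: (0.8667)(0.6978)(0.614) = 0.3713
|110⟩: (0.8667)(-0.3585 + 0.6201i)(-0.7893) = (0.2452 - 0.4242i)
|111⟩: (0.8667)(-0.3585 + 0.6201i)(0.614) = (-0.1908 + 0.33i)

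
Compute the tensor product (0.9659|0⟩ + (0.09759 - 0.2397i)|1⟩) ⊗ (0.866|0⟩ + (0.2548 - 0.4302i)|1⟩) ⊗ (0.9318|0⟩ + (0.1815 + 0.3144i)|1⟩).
0.7794|000⟩ + (0.1518 + 0.263i)|001⟩ + (0.2293 - 0.3872i)|010⟩ + (0.1753 + 0.001959i)|011⟩ + (0.07875 - 0.1934i)|100⟩ + (0.0806 - 0.0111i)|101⟩ + (-0.07292 - 0.09603i)|110⟩ + (0.0182 - 0.04331i)|111⟩

amp(|b₁b₂…⟩) = product of the factor amplitudes for bits b₁, b₂, …; only kets whose every factor amplitude is nonzero survive.
|000⟩: (0.9659)(0.866)(0.9318) = 0.7794
|001⟩: (0.9659)(0.866)(0.1815 + 0.3144i) = (0.1518 + 0.263i)
|010⟩: (0.9659)(0.2548 - 0.4302i)(0.9318) = (0.2293 - 0.3872i)
|011⟩: (0.9659)(0.2548 - 0.4302i)(0.1815 + 0.3144i) = (0.1753 + 0.001959i)
|100⟩: (0.09759 - 0.2397i)(0.866)(0.9318) = (0.07875 - 0.1934i)
|101⟩: (0.09759 - 0.2397i)(0.866)(0.1815 + 0.3144i) = (0.0806 - 0.0111i)
|110⟩: (0.09759 - 0.2397i)(0.2548 - 0.4302i)(0.9318) = (-0.07292 - 0.09603i)
|111⟩: (0.09759 - 0.2397i)(0.2548 - 0.4302i)(0.1815 + 0.3144i) = (0.0182 - 0.04331i)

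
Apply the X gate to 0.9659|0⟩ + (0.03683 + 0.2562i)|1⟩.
(0.03683 + 0.2562i)|0⟩ + 0.9659|1⟩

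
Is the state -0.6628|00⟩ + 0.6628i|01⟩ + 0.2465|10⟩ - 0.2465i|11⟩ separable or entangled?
Separable

Writing the state as a|00⟩ + b|01⟩ + c|10⟩ + d|11⟩, it is a product state iff ad − bc = 0.
Here (a, b, c, d) = (-0.6628, 0.6628i, 0.2465, -0.2465i): ad − bc = (-0.6628)(-0.2465i) − (0.6628i)(0.2465) = 0, so the state is separable.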